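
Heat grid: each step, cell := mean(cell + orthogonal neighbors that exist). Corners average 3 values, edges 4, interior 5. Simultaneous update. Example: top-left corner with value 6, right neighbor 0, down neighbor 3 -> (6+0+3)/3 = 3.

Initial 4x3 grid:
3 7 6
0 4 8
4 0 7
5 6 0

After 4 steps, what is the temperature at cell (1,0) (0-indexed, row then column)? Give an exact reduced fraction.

Answer: 80873/21600

Derivation:
Step 1: cell (1,0) = 11/4
Step 2: cell (1,0) = 91/30
Step 3: cell (1,0) = 1321/360
Step 4: cell (1,0) = 80873/21600
Full grid after step 4:
  26453/6480 195331/43200 607/120
  80873/21600 15583/3600 1409/300
  8783/2400 55471/14400 5867/1350
  3379/960 663061/172800 102773/25920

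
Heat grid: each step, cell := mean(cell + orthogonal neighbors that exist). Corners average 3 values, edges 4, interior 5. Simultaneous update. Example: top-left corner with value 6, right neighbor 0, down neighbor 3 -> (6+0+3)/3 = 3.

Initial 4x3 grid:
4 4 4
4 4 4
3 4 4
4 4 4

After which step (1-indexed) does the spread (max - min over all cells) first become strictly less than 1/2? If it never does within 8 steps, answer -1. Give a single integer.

Step 1: max=4, min=11/3, spread=1/3
  -> spread < 1/2 first at step 1
Step 2: max=4, min=449/120, spread=31/120
Step 3: max=4, min=4109/1080, spread=211/1080
Step 4: max=7153/1800, min=415103/108000, spread=14077/108000
Step 5: max=428317/108000, min=3747593/972000, spread=5363/48600
Step 6: max=237131/60000, min=112899191/29160000, spread=93859/1166400
Step 7: max=383463533/97200000, min=6788125519/1749600000, spread=4568723/69984000
Step 8: max=11482381111/2916000000, min=408123564371/104976000000, spread=8387449/167961600

Answer: 1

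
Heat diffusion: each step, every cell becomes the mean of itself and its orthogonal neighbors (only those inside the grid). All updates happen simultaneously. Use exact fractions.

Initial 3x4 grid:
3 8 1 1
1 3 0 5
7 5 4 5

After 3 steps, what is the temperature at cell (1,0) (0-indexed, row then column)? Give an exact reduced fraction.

Step 1: cell (1,0) = 7/2
Step 2: cell (1,0) = 457/120
Step 3: cell (1,0) = 5527/1440
Full grid after step 3:
  2633/720 1627/480 4207/1440 757/270
  5527/1440 533/150 261/80 2929/960
  8639/2160 5641/1440 5207/1440 1909/540

Answer: 5527/1440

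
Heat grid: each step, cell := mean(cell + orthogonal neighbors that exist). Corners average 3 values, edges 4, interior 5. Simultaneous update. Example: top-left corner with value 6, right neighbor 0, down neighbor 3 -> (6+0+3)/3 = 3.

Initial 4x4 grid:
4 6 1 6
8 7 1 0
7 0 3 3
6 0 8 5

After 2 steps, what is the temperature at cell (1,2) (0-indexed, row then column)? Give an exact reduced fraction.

Answer: 79/25

Derivation:
Step 1: cell (1,2) = 12/5
Step 2: cell (1,2) = 79/25
Full grid after step 2:
  17/3 23/5 191/60 25/9
  443/80 106/25 79/25 599/240
  1169/240 391/100 311/100 163/48
  157/36 457/120 95/24 145/36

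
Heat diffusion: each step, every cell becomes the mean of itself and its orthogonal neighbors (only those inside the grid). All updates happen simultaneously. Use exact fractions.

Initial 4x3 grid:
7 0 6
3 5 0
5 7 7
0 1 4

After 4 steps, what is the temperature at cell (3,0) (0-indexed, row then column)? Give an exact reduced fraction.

Answer: 15257/4320

Derivation:
Step 1: cell (3,0) = 2
Step 2: cell (3,0) = 35/12
Step 3: cell (3,0) = 497/144
Step 4: cell (3,0) = 15257/4320
Full grid after step 4:
  3169/810 64129/17280 16363/4320
  32861/8640 2849/720 1817/480
  3649/960 9047/2400 5731/1440
  15257/4320 359/96 8201/2160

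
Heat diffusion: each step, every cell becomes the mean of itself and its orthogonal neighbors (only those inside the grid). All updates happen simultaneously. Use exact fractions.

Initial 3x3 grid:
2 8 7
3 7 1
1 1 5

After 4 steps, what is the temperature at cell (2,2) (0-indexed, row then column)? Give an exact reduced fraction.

Step 1: cell (2,2) = 7/3
Step 2: cell (2,2) = 65/18
Step 3: cell (2,2) = 767/216
Step 4: cell (2,2) = 49051/12960
Full grid after step 4:
  110687/25920 192551/43200 15169/3240
  23877/6400 292123/72000 45119/10800
  87757/25920 99959/28800 49051/12960

Answer: 49051/12960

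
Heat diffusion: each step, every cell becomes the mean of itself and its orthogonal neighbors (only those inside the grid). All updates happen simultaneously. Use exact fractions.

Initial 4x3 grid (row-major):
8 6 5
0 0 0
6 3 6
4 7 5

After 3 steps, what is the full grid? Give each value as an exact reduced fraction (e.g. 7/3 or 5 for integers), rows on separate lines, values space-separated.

Answer: 4079/1080 54679/14400 1867/540
27457/7200 20321/6000 25657/7200
28087/7200 24661/6000 9229/2400
5027/1080 64979/14400 847/180

Derivation:
After step 1:
  14/3 19/4 11/3
  7/2 9/5 11/4
  13/4 22/5 7/2
  17/3 19/4 6
After step 2:
  155/36 893/240 67/18
  793/240 86/25 703/240
  1009/240 177/50 333/80
  41/9 1249/240 19/4
After step 3:
  4079/1080 54679/14400 1867/540
  27457/7200 20321/6000 25657/7200
  28087/7200 24661/6000 9229/2400
  5027/1080 64979/14400 847/180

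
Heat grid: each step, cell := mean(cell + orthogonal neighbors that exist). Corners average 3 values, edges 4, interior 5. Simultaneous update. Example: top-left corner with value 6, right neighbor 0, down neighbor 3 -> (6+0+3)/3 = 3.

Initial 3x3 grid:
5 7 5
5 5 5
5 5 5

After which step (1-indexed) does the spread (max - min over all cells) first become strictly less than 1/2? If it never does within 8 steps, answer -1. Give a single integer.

Answer: 3

Derivation:
Step 1: max=17/3, min=5, spread=2/3
Step 2: max=667/120, min=5, spread=67/120
Step 3: max=5837/1080, min=507/100, spread=1807/5400
  -> spread < 1/2 first at step 3
Step 4: max=2317963/432000, min=13861/2700, spread=33401/144000
Step 5: max=20669933/3888000, min=1393391/270000, spread=3025513/19440000
Step 6: max=8240926867/1555200000, min=74755949/14400000, spread=53531/497664
Step 7: max=492592925849/93312000000, min=20231116051/3888000000, spread=450953/5971968
Step 8: max=29502503560603/5598720000000, min=2433808610519/466560000000, spread=3799043/71663616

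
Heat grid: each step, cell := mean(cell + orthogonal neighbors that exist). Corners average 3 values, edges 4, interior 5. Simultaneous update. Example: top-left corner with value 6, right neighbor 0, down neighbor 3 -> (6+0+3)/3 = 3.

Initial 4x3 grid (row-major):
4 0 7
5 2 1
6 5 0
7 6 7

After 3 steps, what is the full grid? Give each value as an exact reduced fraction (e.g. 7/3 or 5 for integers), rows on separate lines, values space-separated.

Answer: 2467/720 44873/14400 1519/540
2357/600 5143/1500 22159/7200
17437/3600 1597/375 27299/7200
11753/2160 72833/14400 2387/540

Derivation:
After step 1:
  3 13/4 8/3
  17/4 13/5 5/2
  23/4 19/5 13/4
  19/3 25/4 13/3
After step 2:
  7/2 691/240 101/36
  39/10 82/25 661/240
  151/30 433/100 833/240
  55/9 1243/240 83/18
After step 3:
  2467/720 44873/14400 1519/540
  2357/600 5143/1500 22159/7200
  17437/3600 1597/375 27299/7200
  11753/2160 72833/14400 2387/540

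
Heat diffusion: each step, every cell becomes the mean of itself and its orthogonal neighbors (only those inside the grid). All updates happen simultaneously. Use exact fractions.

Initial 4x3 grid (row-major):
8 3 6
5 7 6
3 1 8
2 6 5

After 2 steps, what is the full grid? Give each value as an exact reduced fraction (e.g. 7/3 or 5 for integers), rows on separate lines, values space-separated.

Answer: 205/36 311/60 71/12
547/120 279/50 423/80
103/24 413/100 277/48
119/36 37/8 89/18

Derivation:
After step 1:
  16/3 6 5
  23/4 22/5 27/4
  11/4 5 5
  11/3 7/2 19/3
After step 2:
  205/36 311/60 71/12
  547/120 279/50 423/80
  103/24 413/100 277/48
  119/36 37/8 89/18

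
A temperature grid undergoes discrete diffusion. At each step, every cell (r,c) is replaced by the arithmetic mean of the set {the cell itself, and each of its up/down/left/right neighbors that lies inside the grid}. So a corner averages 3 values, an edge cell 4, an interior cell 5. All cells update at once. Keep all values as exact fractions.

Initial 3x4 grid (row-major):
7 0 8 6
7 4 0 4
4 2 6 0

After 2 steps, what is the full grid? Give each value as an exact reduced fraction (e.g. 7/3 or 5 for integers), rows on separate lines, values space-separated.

Answer: 179/36 931/240 373/80 4
171/40 17/4 3 487/120
83/18 97/30 103/30 47/18

Derivation:
After step 1:
  14/3 19/4 7/2 6
  11/2 13/5 22/5 5/2
  13/3 4 2 10/3
After step 2:
  179/36 931/240 373/80 4
  171/40 17/4 3 487/120
  83/18 97/30 103/30 47/18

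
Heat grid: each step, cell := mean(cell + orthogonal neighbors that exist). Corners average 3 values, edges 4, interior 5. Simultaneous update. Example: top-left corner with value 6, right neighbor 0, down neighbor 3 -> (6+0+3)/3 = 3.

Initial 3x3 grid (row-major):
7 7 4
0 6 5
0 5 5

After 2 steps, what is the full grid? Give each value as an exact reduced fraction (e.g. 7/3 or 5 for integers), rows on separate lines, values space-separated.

After step 1:
  14/3 6 16/3
  13/4 23/5 5
  5/3 4 5
After step 2:
  167/36 103/20 49/9
  851/240 457/100 299/60
  107/36 229/60 14/3

Answer: 167/36 103/20 49/9
851/240 457/100 299/60
107/36 229/60 14/3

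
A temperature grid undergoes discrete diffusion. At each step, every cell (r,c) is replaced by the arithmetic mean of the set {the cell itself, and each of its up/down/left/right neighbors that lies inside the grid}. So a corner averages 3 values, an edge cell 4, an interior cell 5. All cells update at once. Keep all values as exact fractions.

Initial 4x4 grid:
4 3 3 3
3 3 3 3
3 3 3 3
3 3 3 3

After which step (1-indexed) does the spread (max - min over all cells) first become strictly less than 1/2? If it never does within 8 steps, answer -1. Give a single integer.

Step 1: max=10/3, min=3, spread=1/3
  -> spread < 1/2 first at step 1
Step 2: max=59/18, min=3, spread=5/18
Step 3: max=689/216, min=3, spread=41/216
Step 4: max=20483/6480, min=3, spread=1043/6480
Step 5: max=608753/194400, min=3, spread=25553/194400
Step 6: max=18167459/5832000, min=54079/18000, spread=645863/5832000
Step 7: max=542521691/174960000, min=360971/120000, spread=16225973/174960000
Step 8: max=16223877983/5248800000, min=162701/54000, spread=409340783/5248800000

Answer: 1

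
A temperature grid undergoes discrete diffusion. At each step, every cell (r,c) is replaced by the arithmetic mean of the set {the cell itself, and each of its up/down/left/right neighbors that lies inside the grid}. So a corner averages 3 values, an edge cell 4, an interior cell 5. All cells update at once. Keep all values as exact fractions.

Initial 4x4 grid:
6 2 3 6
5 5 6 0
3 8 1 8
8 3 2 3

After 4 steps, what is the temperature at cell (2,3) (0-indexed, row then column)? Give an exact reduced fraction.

Answer: 215291/54000

Derivation:
Step 1: cell (2,3) = 3
Step 2: cell (2,3) = 13/3
Step 3: cell (2,3) = 1303/360
Step 4: cell (2,3) = 215291/54000
Full grid after step 4:
  36139/8100 948701/216000 285103/72000 86129/21600
  1025051/216000 194219/45000 84229/20000 68737/18000
  1012939/216000 829381/180000 356779/90000 215291/54000
  312667/64800 470987/108000 448507/108000 24311/6480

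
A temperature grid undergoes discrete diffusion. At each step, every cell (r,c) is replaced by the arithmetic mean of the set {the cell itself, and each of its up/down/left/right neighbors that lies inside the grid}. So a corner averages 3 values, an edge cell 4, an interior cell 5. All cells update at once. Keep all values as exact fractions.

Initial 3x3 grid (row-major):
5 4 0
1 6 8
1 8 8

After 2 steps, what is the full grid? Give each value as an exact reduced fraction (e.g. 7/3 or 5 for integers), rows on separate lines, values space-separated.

After step 1:
  10/3 15/4 4
  13/4 27/5 11/2
  10/3 23/4 8
After step 2:
  31/9 989/240 53/12
  919/240 473/100 229/40
  37/9 1349/240 77/12

Answer: 31/9 989/240 53/12
919/240 473/100 229/40
37/9 1349/240 77/12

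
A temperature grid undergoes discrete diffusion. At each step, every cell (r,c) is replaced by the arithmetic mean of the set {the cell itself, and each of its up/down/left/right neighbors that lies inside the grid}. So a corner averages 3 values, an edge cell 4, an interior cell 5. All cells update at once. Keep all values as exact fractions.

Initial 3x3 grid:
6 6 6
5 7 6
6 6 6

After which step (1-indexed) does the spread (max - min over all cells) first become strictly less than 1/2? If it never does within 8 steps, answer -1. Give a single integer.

Answer: 2

Derivation:
Step 1: max=25/4, min=17/3, spread=7/12
Step 2: max=37/6, min=35/6, spread=1/3
  -> spread < 1/2 first at step 2
Step 3: max=5891/960, min=2561/432, spread=1799/8640
Step 4: max=8771/1440, min=32183/5400, spread=2833/21600
Step 5: max=6998873/1152000, min=9314921/1555200, spread=2671151/31104000
Step 6: max=94202677/15552000, min=466566563/77760000, spread=741137/12960000
Step 7: max=75280345171/12441600000, min=33659191889/5598720000, spread=4339268759/111974400000
Step 8: max=338323631393/55987200000, min=842094155821/139968000000, spread=7429845323/279936000000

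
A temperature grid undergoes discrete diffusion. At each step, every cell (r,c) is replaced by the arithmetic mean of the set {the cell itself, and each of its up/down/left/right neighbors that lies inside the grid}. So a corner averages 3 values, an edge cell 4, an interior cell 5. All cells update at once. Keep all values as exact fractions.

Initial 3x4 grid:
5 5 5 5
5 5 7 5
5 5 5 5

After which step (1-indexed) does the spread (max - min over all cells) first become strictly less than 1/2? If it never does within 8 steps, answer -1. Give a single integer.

Step 1: max=11/2, min=5, spread=1/2
Step 2: max=273/50, min=5, spread=23/50
  -> spread < 1/2 first at step 2
Step 3: max=12811/2400, min=1013/200, spread=131/480
Step 4: max=114551/21600, min=18391/3600, spread=841/4320
Step 5: max=45742051/8640000, min=3693373/720000, spread=56863/345600
Step 6: max=410334341/77760000, min=33389543/6480000, spread=386393/3110400
Step 7: max=163913723131/31104000000, min=13380358813/2592000000, spread=26795339/248832000
Step 8: max=9815015714129/1866240000000, min=804686149667/155520000000, spread=254051069/2985984000

Answer: 2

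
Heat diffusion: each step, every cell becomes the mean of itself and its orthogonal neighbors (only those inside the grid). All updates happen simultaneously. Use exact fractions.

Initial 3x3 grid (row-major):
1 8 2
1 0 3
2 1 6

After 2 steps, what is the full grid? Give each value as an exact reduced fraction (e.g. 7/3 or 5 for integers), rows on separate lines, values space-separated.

Answer: 85/36 781/240 59/18
31/15 227/100 781/240
55/36 571/240 25/9

Derivation:
After step 1:
  10/3 11/4 13/3
  1 13/5 11/4
  4/3 9/4 10/3
After step 2:
  85/36 781/240 59/18
  31/15 227/100 781/240
  55/36 571/240 25/9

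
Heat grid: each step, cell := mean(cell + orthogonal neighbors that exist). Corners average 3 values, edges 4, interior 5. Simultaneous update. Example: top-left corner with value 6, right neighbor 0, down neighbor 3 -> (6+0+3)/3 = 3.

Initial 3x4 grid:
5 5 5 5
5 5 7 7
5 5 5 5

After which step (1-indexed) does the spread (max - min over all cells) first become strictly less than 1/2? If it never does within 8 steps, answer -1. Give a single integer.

Step 1: max=6, min=5, spread=1
Step 2: max=347/60, min=5, spread=47/60
Step 3: max=20581/3600, min=1017/200, spread=91/144
Step 4: max=1219199/216000, min=6173/1200, spread=108059/216000
Step 5: max=72663661/12960000, min=1242659/240000, spread=222403/518400
  -> spread < 1/2 first at step 5
Step 6: max=4328725799/777600000, min=225360643/43200000, spread=10889369/31104000
Step 7: max=258424455541/46656000000, min=13592191537/2592000000, spread=110120063/373248000
Step 8: max=15433759516319/2799360000000, min=273165327161/51840000000, spread=5462654797/22394880000

Answer: 5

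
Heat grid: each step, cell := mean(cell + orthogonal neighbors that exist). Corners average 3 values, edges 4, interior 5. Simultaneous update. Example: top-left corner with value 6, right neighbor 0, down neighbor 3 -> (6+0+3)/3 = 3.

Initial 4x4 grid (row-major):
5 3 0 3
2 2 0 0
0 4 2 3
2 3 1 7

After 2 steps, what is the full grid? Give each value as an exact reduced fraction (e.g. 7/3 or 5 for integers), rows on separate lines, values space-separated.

Answer: 97/36 143/60 29/20 4/3
587/240 199/100 8/5 63/40
487/240 109/50 9/4 61/24
37/18 577/240 137/48 119/36

Derivation:
After step 1:
  10/3 5/2 3/2 1
  9/4 11/5 4/5 3/2
  2 11/5 2 3
  5/3 5/2 13/4 11/3
After step 2:
  97/36 143/60 29/20 4/3
  587/240 199/100 8/5 63/40
  487/240 109/50 9/4 61/24
  37/18 577/240 137/48 119/36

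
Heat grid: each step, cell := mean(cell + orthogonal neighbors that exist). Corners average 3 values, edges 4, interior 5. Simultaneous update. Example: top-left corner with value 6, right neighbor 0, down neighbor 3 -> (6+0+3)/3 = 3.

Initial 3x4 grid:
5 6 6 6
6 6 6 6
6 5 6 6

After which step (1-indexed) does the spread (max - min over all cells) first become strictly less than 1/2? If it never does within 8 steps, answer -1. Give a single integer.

Answer: 1

Derivation:
Step 1: max=6, min=17/3, spread=1/3
  -> spread < 1/2 first at step 1
Step 2: max=6, min=1373/240, spread=67/240
Step 3: max=287/48, min=12373/2160, spread=271/1080
Step 4: max=14279/2400, min=745601/129600, spread=5093/25920
Step 5: max=1281389/216000, min=44844499/7776000, spread=257101/1555200
Step 6: max=38332033/6480000, min=2697706001/466560000, spread=497603/3732480
Step 7: max=382553887/64800000, min=162167562859/27993600000, spread=123828653/1119744000
Step 8: max=34369704587/5832000000, min=9746554115681/1679616000000, spread=1215366443/13436928000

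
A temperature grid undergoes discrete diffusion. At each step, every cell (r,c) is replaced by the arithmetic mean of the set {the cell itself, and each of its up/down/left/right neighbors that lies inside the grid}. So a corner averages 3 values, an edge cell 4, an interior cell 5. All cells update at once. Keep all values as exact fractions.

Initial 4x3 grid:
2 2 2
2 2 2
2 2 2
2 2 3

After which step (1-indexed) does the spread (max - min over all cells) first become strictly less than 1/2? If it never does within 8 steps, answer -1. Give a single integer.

Answer: 1

Derivation:
Step 1: max=7/3, min=2, spread=1/3
  -> spread < 1/2 first at step 1
Step 2: max=41/18, min=2, spread=5/18
Step 3: max=473/216, min=2, spread=41/216
Step 4: max=56057/25920, min=2, spread=4217/25920
Step 5: max=3319549/1555200, min=14479/7200, spread=38417/311040
Step 6: max=197824211/93312000, min=290597/144000, spread=1903471/18662400
Step 7: max=11798429089/5598720000, min=8755759/4320000, spread=18038617/223948800
Step 8: max=705114582851/335923200000, min=790526759/388800000, spread=883978523/13436928000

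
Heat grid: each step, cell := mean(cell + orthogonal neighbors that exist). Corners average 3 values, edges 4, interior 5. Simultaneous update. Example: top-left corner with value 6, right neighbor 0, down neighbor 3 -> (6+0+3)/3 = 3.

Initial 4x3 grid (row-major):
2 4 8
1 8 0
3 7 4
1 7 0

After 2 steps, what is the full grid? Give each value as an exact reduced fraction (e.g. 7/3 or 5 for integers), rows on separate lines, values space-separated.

After step 1:
  7/3 11/2 4
  7/2 4 5
  3 29/5 11/4
  11/3 15/4 11/3
After step 2:
  34/9 95/24 29/6
  77/24 119/25 63/16
  479/120 193/50 1033/240
  125/36 1013/240 61/18

Answer: 34/9 95/24 29/6
77/24 119/25 63/16
479/120 193/50 1033/240
125/36 1013/240 61/18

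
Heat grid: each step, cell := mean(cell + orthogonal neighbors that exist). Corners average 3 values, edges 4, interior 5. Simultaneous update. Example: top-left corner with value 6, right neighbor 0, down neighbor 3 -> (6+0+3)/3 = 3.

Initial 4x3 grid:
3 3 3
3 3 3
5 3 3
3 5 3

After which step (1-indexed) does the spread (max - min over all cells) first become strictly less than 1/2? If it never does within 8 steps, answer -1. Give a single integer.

Step 1: max=13/3, min=3, spread=4/3
Step 2: max=153/40, min=3, spread=33/40
Step 3: max=4099/1080, min=3, spread=859/1080
Step 4: max=236003/64800, min=2779/900, spread=7183/12960
Step 5: max=14003077/3888000, min=168211/54000, spread=378377/777600
  -> spread < 1/2 first at step 5
Step 6: max=825501623/233280000, min=1709789/540000, spread=3474911/9331200
Step 7: max=49073200357/13996800000, min=155253989/48600000, spread=174402061/559872000
Step 8: max=2916708566063/839808000000, min=18807816727/5832000000, spread=1667063659/6718464000

Answer: 5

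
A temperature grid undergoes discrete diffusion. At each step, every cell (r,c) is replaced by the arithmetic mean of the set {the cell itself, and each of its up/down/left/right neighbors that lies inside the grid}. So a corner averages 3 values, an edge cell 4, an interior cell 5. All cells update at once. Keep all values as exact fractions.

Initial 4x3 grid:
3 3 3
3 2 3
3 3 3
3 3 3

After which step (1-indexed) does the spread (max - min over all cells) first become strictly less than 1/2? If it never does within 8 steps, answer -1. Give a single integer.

Answer: 1

Derivation:
Step 1: max=3, min=11/4, spread=1/4
  -> spread < 1/2 first at step 1
Step 2: max=3, min=277/100, spread=23/100
Step 3: max=1187/400, min=13589/4800, spread=131/960
Step 4: max=21209/7200, min=123049/43200, spread=841/8640
Step 5: max=4226627/1440000, min=49297949/17280000, spread=56863/691200
Step 6: max=37890457/12960000, min=445025659/155520000, spread=386393/6220800
Step 7: max=15131641187/5184000000, min=178230276869/62208000000, spread=26795339/497664000
Step 8: max=906033850333/311040000000, min=10713624285871/3732480000000, spread=254051069/5971968000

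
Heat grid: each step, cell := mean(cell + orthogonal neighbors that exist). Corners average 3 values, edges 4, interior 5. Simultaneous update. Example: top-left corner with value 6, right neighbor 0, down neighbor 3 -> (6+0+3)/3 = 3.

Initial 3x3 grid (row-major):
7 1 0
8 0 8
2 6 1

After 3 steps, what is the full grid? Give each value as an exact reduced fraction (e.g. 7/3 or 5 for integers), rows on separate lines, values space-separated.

After step 1:
  16/3 2 3
  17/4 23/5 9/4
  16/3 9/4 5
After step 2:
  139/36 56/15 29/12
  1171/240 307/100 297/80
  71/18 1031/240 19/6
After step 3:
  8981/2160 11773/3600 263/80
  56717/14400 23629/6000 14839/4800
  4723/1080 52117/14400 149/40

Answer: 8981/2160 11773/3600 263/80
56717/14400 23629/6000 14839/4800
4723/1080 52117/14400 149/40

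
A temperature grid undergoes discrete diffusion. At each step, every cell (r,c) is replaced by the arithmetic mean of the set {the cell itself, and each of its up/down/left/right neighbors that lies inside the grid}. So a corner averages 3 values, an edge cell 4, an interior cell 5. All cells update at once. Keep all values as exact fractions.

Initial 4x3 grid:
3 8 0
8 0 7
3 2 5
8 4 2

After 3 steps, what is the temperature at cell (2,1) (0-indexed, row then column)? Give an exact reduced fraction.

Answer: 22789/6000

Derivation:
Step 1: cell (2,1) = 14/5
Step 2: cell (2,1) = 421/100
Step 3: cell (2,1) = 22789/6000
Full grid after step 3:
  1007/216 57451/14400 605/144
  30173/7200 12997/3000 1461/400
  10871/2400 22789/6000 884/225
  3061/720 3761/900 1001/270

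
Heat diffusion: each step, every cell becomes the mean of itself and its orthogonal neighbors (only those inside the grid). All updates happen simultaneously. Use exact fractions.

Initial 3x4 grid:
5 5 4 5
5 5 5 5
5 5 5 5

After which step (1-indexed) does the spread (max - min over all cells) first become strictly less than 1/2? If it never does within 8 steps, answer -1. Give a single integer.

Answer: 1

Derivation:
Step 1: max=5, min=14/3, spread=1/3
  -> spread < 1/2 first at step 1
Step 2: max=5, min=569/120, spread=31/120
Step 3: max=5, min=5189/1080, spread=211/1080
Step 4: max=8953/1800, min=523103/108000, spread=14077/108000
Step 5: max=536317/108000, min=4719593/972000, spread=5363/48600
Step 6: max=297131/60000, min=142059191/29160000, spread=93859/1166400
Step 7: max=480663533/97200000, min=8537725519/1749600000, spread=4568723/69984000
Step 8: max=14398381111/2916000000, min=513099564371/104976000000, spread=8387449/167961600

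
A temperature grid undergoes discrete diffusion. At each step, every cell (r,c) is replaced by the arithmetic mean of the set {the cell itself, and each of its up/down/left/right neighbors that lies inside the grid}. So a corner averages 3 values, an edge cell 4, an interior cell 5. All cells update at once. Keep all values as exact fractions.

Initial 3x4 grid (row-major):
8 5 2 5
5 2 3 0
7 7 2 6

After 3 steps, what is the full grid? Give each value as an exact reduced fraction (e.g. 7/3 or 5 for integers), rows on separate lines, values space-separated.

Answer: 1849/360 1273/300 811/225 3169/1080
36617/7200 13663/3000 3331/1000 2583/800
5737/1080 16051/3600 13901/3600 3419/1080

Derivation:
After step 1:
  6 17/4 15/4 7/3
  11/2 22/5 9/5 7/2
  19/3 9/2 9/2 8/3
After step 2:
  21/4 23/5 91/30 115/36
  667/120 409/100 359/100 103/40
  49/9 74/15 101/30 32/9
After step 3:
  1849/360 1273/300 811/225 3169/1080
  36617/7200 13663/3000 3331/1000 2583/800
  5737/1080 16051/3600 13901/3600 3419/1080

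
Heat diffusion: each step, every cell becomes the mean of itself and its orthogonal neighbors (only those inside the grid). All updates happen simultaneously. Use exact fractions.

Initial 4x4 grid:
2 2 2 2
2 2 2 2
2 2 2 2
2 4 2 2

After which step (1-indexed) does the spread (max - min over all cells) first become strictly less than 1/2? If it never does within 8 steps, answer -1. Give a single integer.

Step 1: max=8/3, min=2, spread=2/3
Step 2: max=151/60, min=2, spread=31/60
Step 3: max=1291/540, min=2, spread=211/540
  -> spread < 1/2 first at step 3
Step 4: max=124843/54000, min=2, spread=16843/54000
Step 5: max=1110643/486000, min=9079/4500, spread=130111/486000
Step 6: max=32802367/14580000, min=547159/270000, spread=3255781/14580000
Step 7: max=975153691/437400000, min=551107/270000, spread=82360351/437400000
Step 8: max=28995316891/13122000000, min=99706441/48600000, spread=2074577821/13122000000

Answer: 3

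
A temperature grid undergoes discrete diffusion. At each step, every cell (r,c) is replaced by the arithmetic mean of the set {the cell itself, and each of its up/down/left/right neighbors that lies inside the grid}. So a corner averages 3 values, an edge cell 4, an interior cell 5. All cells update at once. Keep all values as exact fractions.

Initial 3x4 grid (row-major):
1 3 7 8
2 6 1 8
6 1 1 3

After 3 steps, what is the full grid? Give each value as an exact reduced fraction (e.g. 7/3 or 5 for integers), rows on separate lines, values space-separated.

Answer: 2297/720 1579/400 16391/3600 2959/540
5331/1600 6527/2000 6439/1500 16481/3600
2137/720 1981/600 331/100 733/180

Derivation:
After step 1:
  2 17/4 19/4 23/3
  15/4 13/5 23/5 5
  3 7/2 3/2 4
After step 2:
  10/3 17/5 319/60 209/36
  227/80 187/50 369/100 319/60
  41/12 53/20 17/5 7/2
After step 3:
  2297/720 1579/400 16391/3600 2959/540
  5331/1600 6527/2000 6439/1500 16481/3600
  2137/720 1981/600 331/100 733/180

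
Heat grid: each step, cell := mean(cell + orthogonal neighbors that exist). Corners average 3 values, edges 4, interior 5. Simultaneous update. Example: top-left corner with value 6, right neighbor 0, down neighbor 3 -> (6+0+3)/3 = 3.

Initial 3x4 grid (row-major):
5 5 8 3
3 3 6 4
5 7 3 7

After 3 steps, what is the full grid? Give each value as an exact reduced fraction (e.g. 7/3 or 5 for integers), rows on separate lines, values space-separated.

After step 1:
  13/3 21/4 11/2 5
  4 24/5 24/5 5
  5 9/2 23/4 14/3
After step 2:
  163/36 1193/240 411/80 31/6
  68/15 467/100 517/100 73/15
  9/2 401/80 1183/240 185/36
After step 3:
  10103/2160 34751/7200 4089/800 3641/720
  2051/450 7307/1500 1858/375 4577/900
  3371/720 11467/2400 36451/7200 10753/2160

Answer: 10103/2160 34751/7200 4089/800 3641/720
2051/450 7307/1500 1858/375 4577/900
3371/720 11467/2400 36451/7200 10753/2160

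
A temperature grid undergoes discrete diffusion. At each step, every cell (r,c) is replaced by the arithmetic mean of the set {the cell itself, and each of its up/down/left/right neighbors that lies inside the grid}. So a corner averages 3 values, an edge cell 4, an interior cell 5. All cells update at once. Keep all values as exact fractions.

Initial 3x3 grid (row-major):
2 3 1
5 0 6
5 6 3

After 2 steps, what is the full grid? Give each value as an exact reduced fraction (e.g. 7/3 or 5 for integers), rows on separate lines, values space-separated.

After step 1:
  10/3 3/2 10/3
  3 4 5/2
  16/3 7/2 5
After step 2:
  47/18 73/24 22/9
  47/12 29/10 89/24
  71/18 107/24 11/3

Answer: 47/18 73/24 22/9
47/12 29/10 89/24
71/18 107/24 11/3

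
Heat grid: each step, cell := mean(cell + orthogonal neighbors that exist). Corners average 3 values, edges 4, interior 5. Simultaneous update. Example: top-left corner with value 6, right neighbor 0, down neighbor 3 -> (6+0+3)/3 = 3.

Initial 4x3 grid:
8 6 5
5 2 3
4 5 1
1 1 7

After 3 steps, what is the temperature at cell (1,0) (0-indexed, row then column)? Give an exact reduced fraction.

Step 1: cell (1,0) = 19/4
Step 2: cell (1,0) = 571/120
Step 3: cell (1,0) = 15649/3600
Full grid after step 3:
  11027/2160 22427/4800 2383/540
  15649/3600 4259/1000 27223/7200
  2209/600 6663/2000 8461/2400
  137/45 7781/2400 749/240

Answer: 15649/3600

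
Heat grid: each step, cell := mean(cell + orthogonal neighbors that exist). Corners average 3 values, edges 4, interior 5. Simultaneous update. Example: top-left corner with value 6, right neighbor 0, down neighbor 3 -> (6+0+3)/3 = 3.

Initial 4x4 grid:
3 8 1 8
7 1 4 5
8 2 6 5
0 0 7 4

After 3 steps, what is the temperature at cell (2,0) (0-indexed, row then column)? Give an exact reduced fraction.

Answer: 13943/3600

Derivation:
Step 1: cell (2,0) = 17/4
Step 2: cell (2,0) = 113/30
Step 3: cell (2,0) = 13943/3600
Full grid after step 3:
  1709/360 1303/300 2101/450 1253/270
  5137/1200 4381/1000 6439/1500 1103/225
  13943/3600 11243/3000 6593/1500 4237/900
  3587/1080 6379/1800 7349/1800 638/135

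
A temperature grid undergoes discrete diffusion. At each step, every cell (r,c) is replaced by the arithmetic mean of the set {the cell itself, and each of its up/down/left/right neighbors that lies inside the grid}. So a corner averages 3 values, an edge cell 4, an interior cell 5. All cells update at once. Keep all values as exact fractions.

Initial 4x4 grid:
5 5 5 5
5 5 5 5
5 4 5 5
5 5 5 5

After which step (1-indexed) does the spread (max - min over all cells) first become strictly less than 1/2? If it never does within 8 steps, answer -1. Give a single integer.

Step 1: max=5, min=19/4, spread=1/4
  -> spread < 1/2 first at step 1
Step 2: max=5, min=239/50, spread=11/50
Step 3: max=5, min=11633/2400, spread=367/2400
Step 4: max=2987/600, min=52429/10800, spread=1337/10800
Step 5: max=89531/18000, min=1578331/324000, spread=33227/324000
Step 6: max=535951/108000, min=47385673/9720000, spread=849917/9720000
Step 7: max=8031467/1620000, min=1424285653/291600000, spread=21378407/291600000
Step 8: max=2406311657/486000000, min=42773537629/8748000000, spread=540072197/8748000000

Answer: 1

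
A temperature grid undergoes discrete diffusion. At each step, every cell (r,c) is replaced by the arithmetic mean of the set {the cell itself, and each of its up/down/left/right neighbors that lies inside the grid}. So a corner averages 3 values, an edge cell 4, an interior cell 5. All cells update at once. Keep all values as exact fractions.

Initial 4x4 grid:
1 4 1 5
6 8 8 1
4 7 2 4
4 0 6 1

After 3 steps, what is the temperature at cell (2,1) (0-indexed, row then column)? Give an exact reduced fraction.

Step 1: cell (2,1) = 21/5
Step 2: cell (2,1) = 257/50
Step 3: cell (2,1) = 12527/3000
Full grid after step 3:
  2449/540 15059/3600 3047/720 761/216
  16079/3600 1463/300 11983/3000 1429/360
  16631/3600 12527/3000 1612/375 5989/1800
  4181/1080 7393/1800 6049/1800 469/135

Answer: 12527/3000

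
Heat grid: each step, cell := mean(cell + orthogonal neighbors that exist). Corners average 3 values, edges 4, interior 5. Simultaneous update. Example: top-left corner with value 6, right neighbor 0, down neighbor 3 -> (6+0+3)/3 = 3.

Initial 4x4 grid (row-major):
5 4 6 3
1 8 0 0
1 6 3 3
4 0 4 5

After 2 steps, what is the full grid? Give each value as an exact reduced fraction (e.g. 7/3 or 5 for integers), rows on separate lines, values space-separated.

Answer: 77/18 121/30 77/20 31/12
833/240 203/50 303/100 213/80
721/240 171/50 319/100 229/80
49/18 353/120 137/40 13/4

Derivation:
After step 1:
  10/3 23/4 13/4 3
  15/4 19/5 17/5 3/2
  3 18/5 16/5 11/4
  5/3 7/2 3 4
After step 2:
  77/18 121/30 77/20 31/12
  833/240 203/50 303/100 213/80
  721/240 171/50 319/100 229/80
  49/18 353/120 137/40 13/4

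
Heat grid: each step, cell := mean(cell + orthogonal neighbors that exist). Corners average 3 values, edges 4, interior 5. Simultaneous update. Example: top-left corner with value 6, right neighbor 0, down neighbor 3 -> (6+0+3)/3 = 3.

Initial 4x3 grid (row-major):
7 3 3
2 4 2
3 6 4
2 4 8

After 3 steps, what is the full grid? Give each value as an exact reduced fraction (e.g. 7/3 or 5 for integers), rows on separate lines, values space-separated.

After step 1:
  4 17/4 8/3
  4 17/5 13/4
  13/4 21/5 5
  3 5 16/3
After step 2:
  49/12 859/240 61/18
  293/80 191/50 859/240
  289/80 417/100 1067/240
  15/4 263/60 46/9
After step 3:
  151/40 53537/14400 3797/1080
  9107/2400 22573/6000 27421/7200
  3039/800 12259/3000 31151/7200
  2819/720 15673/3600 10037/2160

Answer: 151/40 53537/14400 3797/1080
9107/2400 22573/6000 27421/7200
3039/800 12259/3000 31151/7200
2819/720 15673/3600 10037/2160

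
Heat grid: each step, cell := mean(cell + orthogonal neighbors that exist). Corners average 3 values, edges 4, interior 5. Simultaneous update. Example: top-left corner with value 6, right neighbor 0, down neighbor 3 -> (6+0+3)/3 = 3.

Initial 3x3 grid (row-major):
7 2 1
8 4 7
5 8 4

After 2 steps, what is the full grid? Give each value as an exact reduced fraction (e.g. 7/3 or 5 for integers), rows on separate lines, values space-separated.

After step 1:
  17/3 7/2 10/3
  6 29/5 4
  7 21/4 19/3
After step 2:
  91/18 183/40 65/18
  367/60 491/100 73/15
  73/12 1463/240 187/36

Answer: 91/18 183/40 65/18
367/60 491/100 73/15
73/12 1463/240 187/36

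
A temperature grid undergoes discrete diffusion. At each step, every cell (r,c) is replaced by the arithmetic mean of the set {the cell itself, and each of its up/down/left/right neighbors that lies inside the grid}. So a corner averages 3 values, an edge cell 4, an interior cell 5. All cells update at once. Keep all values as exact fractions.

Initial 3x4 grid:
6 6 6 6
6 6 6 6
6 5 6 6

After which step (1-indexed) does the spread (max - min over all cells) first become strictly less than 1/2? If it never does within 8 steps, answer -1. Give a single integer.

Answer: 1

Derivation:
Step 1: max=6, min=17/3, spread=1/3
  -> spread < 1/2 first at step 1
Step 2: max=6, min=689/120, spread=31/120
Step 3: max=6, min=6269/1080, spread=211/1080
Step 4: max=10753/1800, min=631103/108000, spread=14077/108000
Step 5: max=644317/108000, min=5691593/972000, spread=5363/48600
Step 6: max=357131/60000, min=171219191/29160000, spread=93859/1166400
Step 7: max=577863533/97200000, min=10287325519/1749600000, spread=4568723/69984000
Step 8: max=17314381111/2916000000, min=618075564371/104976000000, spread=8387449/167961600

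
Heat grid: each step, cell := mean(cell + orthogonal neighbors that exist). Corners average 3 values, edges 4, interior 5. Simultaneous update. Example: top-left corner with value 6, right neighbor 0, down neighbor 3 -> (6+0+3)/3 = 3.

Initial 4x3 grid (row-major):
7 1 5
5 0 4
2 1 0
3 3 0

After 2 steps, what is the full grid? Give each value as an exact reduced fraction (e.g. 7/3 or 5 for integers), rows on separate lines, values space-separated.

Answer: 133/36 787/240 53/18
767/240 62/25 271/120
607/240 183/100 57/40
43/18 397/240 4/3

Derivation:
After step 1:
  13/3 13/4 10/3
  7/2 11/5 9/4
  11/4 6/5 5/4
  8/3 7/4 1
After step 2:
  133/36 787/240 53/18
  767/240 62/25 271/120
  607/240 183/100 57/40
  43/18 397/240 4/3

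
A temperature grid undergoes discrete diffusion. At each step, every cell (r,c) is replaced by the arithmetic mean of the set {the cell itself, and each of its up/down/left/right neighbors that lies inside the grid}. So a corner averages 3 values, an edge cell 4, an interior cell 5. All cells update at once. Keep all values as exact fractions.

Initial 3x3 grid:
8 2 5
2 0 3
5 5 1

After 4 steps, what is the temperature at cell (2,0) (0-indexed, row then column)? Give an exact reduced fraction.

Answer: 23681/7200

Derivation:
Step 1: cell (2,0) = 4
Step 2: cell (2,0) = 7/2
Step 3: cell (2,0) = 403/120
Step 4: cell (2,0) = 23681/7200
Full grid after step 4:
  24881/7200 2832761/864000 100177/32400
  974587/288000 570341/180000 2571011/864000
  23681/7200 98843/32000 31459/10800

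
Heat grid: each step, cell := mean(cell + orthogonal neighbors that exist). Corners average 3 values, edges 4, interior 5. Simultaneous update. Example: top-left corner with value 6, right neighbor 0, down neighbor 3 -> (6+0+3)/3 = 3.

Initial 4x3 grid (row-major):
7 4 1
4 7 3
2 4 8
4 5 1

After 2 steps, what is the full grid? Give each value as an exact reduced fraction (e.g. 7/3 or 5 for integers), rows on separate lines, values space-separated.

Answer: 59/12 1009/240 73/18
179/40 241/50 949/240
521/120 103/25 1117/240
32/9 511/120 73/18

Derivation:
After step 1:
  5 19/4 8/3
  5 22/5 19/4
  7/2 26/5 4
  11/3 7/2 14/3
After step 2:
  59/12 1009/240 73/18
  179/40 241/50 949/240
  521/120 103/25 1117/240
  32/9 511/120 73/18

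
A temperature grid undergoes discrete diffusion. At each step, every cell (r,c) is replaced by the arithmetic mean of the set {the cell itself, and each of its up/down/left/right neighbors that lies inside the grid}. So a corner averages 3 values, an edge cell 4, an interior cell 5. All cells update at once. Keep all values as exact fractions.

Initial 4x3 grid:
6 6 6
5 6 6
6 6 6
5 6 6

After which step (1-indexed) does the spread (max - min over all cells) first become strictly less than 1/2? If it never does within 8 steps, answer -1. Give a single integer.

Answer: 2

Derivation:
Step 1: max=6, min=11/2, spread=1/2
Step 2: max=6, min=203/36, spread=13/36
  -> spread < 1/2 first at step 2
Step 3: max=1193/200, min=41143/7200, spread=361/1440
Step 4: max=32039/5400, min=745631/129600, spread=4661/25920
Step 5: max=12763379/2160000, min=37481137/6480000, spread=809/6480
Step 6: max=114604699/19440000, min=2705269601/466560000, spread=1809727/18662400
Step 7: max=857599427/145800000, min=162717152059/27993600000, spread=77677517/1119744000
Step 8: max=68524933549/11664000000, min=9775797605681/1679616000000, spread=734342603/13436928000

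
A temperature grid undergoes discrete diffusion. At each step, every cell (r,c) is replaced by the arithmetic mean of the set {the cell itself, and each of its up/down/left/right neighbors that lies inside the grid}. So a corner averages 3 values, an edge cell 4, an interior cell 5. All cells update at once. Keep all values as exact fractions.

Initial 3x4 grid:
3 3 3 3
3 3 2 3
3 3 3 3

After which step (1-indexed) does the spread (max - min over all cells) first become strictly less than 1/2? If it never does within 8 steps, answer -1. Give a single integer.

Answer: 1

Derivation:
Step 1: max=3, min=11/4, spread=1/4
  -> spread < 1/2 first at step 1
Step 2: max=3, min=277/100, spread=23/100
Step 3: max=1187/400, min=13589/4800, spread=131/960
Step 4: max=21209/7200, min=123049/43200, spread=841/8640
Step 5: max=4226627/1440000, min=49297949/17280000, spread=56863/691200
Step 6: max=37890457/12960000, min=445025659/155520000, spread=386393/6220800
Step 7: max=15131641187/5184000000, min=178230276869/62208000000, spread=26795339/497664000
Step 8: max=906033850333/311040000000, min=10713624285871/3732480000000, spread=254051069/5971968000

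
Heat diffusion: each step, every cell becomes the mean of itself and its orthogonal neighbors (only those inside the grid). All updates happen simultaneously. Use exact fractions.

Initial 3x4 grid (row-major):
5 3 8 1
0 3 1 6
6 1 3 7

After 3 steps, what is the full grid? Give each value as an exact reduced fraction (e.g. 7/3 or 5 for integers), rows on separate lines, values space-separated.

Answer: 3323/1080 13019/3600 2179/600 3089/720
7591/2400 5903/2000 5831/1500 56731/14400
5831/2160 23363/7200 24623/7200 1129/270

Derivation:
After step 1:
  8/3 19/4 13/4 5
  7/2 8/5 21/5 15/4
  7/3 13/4 3 16/3
After step 2:
  131/36 46/15 43/10 4
  101/40 173/50 79/25 1097/240
  109/36 611/240 947/240 145/36
After step 3:
  3323/1080 13019/3600 2179/600 3089/720
  7591/2400 5903/2000 5831/1500 56731/14400
  5831/2160 23363/7200 24623/7200 1129/270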